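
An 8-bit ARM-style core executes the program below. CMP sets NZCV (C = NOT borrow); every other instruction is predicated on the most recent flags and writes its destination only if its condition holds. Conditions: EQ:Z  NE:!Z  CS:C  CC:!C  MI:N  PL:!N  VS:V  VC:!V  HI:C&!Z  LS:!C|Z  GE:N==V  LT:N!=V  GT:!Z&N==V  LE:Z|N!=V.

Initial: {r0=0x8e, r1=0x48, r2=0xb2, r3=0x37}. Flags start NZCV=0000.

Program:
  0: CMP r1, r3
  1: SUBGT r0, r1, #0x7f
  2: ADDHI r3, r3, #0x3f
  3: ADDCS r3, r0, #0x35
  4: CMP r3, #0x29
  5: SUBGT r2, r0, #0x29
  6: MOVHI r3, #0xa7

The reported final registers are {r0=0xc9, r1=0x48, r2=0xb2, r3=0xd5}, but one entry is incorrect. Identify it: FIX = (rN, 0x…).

FIX = (r3, 0xa7)

0: ✓ CMP  NZCV=0010
1: ✓ SUBGT  r0←0xc9
2: ✓ ADDHI  r3←0x76
3: ✓ ADDCS  r3←0xfe
4: ✓ CMP  NZCV=1010
5: · SUBGT
6: ✓ MOVHI  r3←0xa7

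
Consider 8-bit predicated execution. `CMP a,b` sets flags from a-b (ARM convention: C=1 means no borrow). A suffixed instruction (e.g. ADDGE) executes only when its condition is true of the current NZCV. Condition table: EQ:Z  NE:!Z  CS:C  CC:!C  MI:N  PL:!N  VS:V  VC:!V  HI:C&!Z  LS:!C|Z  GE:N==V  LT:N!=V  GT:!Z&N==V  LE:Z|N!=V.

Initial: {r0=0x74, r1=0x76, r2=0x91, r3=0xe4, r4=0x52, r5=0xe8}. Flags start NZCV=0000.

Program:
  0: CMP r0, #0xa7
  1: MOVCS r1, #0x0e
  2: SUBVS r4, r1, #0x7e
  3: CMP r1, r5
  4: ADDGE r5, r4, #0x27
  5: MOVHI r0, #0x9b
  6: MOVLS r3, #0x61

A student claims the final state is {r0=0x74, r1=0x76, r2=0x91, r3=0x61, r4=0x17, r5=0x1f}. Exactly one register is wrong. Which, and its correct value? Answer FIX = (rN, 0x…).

FIX = (r4, 0xf8)

[0] flags=1001 → (cmp)
[1] flags=1001 CS?F → skip
[2] flags=1001 VS?T → r4=0xf8
[3] flags=1001 → (cmp)
[4] flags=1001 GE?T → r5=0x1f
[5] flags=1001 HI?F → skip
[6] flags=1001 LS?T → r3=0x61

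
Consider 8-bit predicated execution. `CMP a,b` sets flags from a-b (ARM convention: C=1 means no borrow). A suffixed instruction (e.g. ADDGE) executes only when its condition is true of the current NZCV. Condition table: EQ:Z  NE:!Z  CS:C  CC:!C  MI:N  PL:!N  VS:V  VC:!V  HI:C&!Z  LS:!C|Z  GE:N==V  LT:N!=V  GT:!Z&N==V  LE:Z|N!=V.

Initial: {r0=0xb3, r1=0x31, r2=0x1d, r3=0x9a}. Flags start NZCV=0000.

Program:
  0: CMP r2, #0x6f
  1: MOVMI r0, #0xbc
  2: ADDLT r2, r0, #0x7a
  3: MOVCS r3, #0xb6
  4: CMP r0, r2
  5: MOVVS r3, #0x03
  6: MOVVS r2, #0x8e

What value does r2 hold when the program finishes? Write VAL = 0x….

0: ✓ CMP  NZCV=1000
1: ✓ MOVMI  r0←0xbc
2: ✓ ADDLT  r2←0x36
3: · MOVCS
4: ✓ CMP  NZCV=1010
5: · MOVVS
6: · MOVVS

VAL = 0x36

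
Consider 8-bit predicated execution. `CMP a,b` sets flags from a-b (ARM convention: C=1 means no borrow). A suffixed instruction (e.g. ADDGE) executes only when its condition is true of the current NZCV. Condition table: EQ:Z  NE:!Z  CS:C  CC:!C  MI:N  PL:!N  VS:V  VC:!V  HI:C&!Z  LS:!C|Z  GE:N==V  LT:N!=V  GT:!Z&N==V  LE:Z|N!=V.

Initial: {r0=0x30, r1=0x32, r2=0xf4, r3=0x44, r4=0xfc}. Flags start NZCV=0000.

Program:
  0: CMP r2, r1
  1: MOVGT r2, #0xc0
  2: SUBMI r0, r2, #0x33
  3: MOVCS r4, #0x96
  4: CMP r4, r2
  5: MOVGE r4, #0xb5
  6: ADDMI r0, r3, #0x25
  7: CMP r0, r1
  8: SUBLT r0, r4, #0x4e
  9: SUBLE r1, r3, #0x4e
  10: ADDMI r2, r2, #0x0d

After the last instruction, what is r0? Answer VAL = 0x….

[0] flags=1010 → (cmp)
[1] flags=1010 GT?F → skip
[2] flags=1010 MI?T → r0=0xc1
[3] flags=1010 CS?T → r4=0x96
[4] flags=1000 → (cmp)
[5] flags=1000 GE?F → skip
[6] flags=1000 MI?T → r0=0x69
[7] flags=0010 → (cmp)
[8] flags=0010 LT?F → skip
[9] flags=0010 LE?F → skip
[10] flags=0010 MI?F → skip

VAL = 0x69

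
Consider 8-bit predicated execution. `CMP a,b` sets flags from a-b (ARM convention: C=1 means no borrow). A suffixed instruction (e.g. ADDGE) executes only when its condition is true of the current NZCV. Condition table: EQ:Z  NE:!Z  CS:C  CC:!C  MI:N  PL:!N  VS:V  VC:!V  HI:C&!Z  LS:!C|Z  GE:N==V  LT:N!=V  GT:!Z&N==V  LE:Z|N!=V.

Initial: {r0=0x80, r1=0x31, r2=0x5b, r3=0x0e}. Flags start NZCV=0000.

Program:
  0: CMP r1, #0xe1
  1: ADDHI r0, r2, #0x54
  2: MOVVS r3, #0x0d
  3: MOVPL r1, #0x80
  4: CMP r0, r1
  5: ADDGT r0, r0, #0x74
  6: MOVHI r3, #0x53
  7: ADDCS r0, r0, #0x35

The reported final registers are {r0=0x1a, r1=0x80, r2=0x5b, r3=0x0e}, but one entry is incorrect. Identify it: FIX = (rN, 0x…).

0: ✓ CMP  NZCV=0000
1: · ADDHI
2: · MOVVS
3: ✓ MOVPL  r1←0x80
4: ✓ CMP  NZCV=0110
5: · ADDGT
6: · MOVHI
7: ✓ ADDCS  r0←0xb5

FIX = (r0, 0xb5)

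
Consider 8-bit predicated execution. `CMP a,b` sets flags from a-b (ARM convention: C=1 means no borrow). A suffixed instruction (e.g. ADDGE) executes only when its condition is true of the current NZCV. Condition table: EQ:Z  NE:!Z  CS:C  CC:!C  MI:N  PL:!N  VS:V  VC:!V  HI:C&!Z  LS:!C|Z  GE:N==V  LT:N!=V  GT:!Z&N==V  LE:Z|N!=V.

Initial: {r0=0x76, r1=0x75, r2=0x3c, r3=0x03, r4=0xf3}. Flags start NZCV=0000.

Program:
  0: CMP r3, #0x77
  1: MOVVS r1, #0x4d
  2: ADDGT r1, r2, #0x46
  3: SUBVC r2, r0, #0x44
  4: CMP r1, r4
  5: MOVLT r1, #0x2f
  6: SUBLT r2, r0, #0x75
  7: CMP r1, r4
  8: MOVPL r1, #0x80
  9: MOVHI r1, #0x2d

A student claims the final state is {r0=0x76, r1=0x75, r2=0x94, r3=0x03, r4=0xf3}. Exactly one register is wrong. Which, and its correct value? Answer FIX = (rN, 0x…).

FIX = (r2, 0x32)

[0] flags=1000 → (cmp)
[1] flags=1000 VS?F → skip
[2] flags=1000 GT?F → skip
[3] flags=1000 VC?T → r2=0x32
[4] flags=1001 → (cmp)
[5] flags=1001 LT?F → skip
[6] flags=1001 LT?F → skip
[7] flags=1001 → (cmp)
[8] flags=1001 PL?F → skip
[9] flags=1001 HI?F → skip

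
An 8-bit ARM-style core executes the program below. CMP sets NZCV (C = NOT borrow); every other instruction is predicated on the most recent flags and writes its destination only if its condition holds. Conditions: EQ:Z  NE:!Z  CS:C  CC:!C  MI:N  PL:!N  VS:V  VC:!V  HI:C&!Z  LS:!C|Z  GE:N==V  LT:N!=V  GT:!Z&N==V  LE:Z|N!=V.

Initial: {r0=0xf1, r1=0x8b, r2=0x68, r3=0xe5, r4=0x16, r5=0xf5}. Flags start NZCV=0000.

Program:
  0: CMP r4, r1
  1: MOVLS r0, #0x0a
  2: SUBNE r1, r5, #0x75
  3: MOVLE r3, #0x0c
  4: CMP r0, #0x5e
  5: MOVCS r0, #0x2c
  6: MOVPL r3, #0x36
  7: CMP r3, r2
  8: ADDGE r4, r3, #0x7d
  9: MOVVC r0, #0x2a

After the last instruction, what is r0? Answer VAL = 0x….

0: ✓ CMP  NZCV=1001
1: ✓ MOVLS  r0←0x0a
2: ✓ SUBNE  r1←0x80
3: · MOVLE
4: ✓ CMP  NZCV=1000
5: · MOVCS
6: · MOVPL
7: ✓ CMP  NZCV=0011
8: · ADDGE
9: · MOVVC

VAL = 0x0a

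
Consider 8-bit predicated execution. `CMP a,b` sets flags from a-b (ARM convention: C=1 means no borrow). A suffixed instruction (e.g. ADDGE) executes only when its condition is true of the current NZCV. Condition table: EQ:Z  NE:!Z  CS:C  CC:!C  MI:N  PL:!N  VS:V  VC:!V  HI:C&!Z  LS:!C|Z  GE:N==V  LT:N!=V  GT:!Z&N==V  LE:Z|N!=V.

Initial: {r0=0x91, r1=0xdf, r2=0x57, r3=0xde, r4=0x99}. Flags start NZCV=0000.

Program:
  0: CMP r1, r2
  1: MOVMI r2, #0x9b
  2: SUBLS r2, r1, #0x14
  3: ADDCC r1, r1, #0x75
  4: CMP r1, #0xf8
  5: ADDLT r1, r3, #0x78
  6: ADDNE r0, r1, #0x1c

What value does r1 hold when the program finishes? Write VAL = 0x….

0: ✓ CMP  NZCV=1010
1: ✓ MOVMI  r2←0x9b
2: · SUBLS
3: · ADDCC
4: ✓ CMP  NZCV=1000
5: ✓ ADDLT  r1←0x56
6: ✓ ADDNE  r0←0x72

VAL = 0x56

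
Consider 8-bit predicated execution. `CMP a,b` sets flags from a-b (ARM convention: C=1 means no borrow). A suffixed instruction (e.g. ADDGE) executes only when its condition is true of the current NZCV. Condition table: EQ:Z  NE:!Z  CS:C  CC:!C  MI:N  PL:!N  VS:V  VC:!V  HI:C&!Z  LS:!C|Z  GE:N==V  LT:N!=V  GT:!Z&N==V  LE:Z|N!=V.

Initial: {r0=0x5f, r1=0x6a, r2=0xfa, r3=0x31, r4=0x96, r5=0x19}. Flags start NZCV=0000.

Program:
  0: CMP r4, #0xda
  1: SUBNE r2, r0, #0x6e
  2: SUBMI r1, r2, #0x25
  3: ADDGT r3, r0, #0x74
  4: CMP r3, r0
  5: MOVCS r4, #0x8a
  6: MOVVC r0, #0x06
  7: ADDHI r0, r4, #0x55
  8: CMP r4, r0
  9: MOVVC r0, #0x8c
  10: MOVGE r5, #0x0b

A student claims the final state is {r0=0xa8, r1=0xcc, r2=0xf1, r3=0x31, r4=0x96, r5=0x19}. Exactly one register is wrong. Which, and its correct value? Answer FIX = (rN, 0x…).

FIX = (r0, 0x8c)

[0] flags=1000 → (cmp)
[1] flags=1000 NE?T → r2=0xf1
[2] flags=1000 MI?T → r1=0xcc
[3] flags=1000 GT?F → skip
[4] flags=1000 → (cmp)
[5] flags=1000 CS?F → skip
[6] flags=1000 VC?T → r0=0x06
[7] flags=1000 HI?F → skip
[8] flags=1010 → (cmp)
[9] flags=1010 VC?T → r0=0x8c
[10] flags=1010 GE?F → skip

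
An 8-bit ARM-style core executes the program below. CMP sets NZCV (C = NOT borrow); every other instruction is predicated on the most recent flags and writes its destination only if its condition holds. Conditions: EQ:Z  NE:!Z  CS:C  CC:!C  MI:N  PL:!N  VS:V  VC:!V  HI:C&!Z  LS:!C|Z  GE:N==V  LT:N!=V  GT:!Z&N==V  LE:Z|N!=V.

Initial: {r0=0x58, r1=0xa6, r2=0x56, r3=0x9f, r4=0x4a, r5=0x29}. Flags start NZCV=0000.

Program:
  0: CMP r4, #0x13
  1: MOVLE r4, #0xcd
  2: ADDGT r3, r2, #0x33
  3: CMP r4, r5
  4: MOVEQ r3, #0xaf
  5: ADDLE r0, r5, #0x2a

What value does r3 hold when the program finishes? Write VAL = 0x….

[0] flags=0010 → (cmp)
[1] flags=0010 LE?F → skip
[2] flags=0010 GT?T → r3=0x89
[3] flags=0010 → (cmp)
[4] flags=0010 EQ?F → skip
[5] flags=0010 LE?F → skip

VAL = 0x89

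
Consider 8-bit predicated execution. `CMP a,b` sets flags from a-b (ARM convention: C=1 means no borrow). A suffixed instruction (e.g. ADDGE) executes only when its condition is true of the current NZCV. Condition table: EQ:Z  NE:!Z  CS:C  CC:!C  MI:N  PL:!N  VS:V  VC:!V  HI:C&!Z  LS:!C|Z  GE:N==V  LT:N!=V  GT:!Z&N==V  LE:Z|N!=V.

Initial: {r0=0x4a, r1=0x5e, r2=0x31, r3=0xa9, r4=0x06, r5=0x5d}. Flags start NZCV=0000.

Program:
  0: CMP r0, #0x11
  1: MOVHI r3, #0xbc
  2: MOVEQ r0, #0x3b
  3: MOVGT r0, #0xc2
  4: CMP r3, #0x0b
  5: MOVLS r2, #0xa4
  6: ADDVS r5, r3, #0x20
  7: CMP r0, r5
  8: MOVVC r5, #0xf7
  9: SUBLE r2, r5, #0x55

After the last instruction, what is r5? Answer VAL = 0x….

0: ✓ CMP  NZCV=0010
1: ✓ MOVHI  r3←0xbc
2: · MOVEQ
3: ✓ MOVGT  r0←0xc2
4: ✓ CMP  NZCV=1010
5: · MOVLS
6: · ADDVS
7: ✓ CMP  NZCV=0011
8: · MOVVC
9: ✓ SUBLE  r2←0x08

VAL = 0x5d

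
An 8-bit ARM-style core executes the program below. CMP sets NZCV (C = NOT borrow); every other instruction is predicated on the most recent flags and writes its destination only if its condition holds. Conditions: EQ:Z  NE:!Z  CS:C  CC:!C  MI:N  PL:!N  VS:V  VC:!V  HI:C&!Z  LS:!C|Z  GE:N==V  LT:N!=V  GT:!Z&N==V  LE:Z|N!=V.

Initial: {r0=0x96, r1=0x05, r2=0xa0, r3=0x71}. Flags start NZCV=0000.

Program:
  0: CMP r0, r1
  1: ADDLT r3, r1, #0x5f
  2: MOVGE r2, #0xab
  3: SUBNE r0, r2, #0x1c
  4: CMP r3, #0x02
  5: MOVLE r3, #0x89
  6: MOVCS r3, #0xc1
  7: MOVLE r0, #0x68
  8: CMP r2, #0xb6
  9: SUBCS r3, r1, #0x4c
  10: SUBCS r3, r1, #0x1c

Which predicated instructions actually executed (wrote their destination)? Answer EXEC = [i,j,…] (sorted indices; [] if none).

EXEC = [1,3,6]

0: ✓ CMP  NZCV=1010
1: ✓ ADDLT  r3←0x64
2: · MOVGE
3: ✓ SUBNE  r0←0x84
4: ✓ CMP  NZCV=0010
5: · MOVLE
6: ✓ MOVCS  r3←0xc1
7: · MOVLE
8: ✓ CMP  NZCV=1000
9: · SUBCS
10: · SUBCS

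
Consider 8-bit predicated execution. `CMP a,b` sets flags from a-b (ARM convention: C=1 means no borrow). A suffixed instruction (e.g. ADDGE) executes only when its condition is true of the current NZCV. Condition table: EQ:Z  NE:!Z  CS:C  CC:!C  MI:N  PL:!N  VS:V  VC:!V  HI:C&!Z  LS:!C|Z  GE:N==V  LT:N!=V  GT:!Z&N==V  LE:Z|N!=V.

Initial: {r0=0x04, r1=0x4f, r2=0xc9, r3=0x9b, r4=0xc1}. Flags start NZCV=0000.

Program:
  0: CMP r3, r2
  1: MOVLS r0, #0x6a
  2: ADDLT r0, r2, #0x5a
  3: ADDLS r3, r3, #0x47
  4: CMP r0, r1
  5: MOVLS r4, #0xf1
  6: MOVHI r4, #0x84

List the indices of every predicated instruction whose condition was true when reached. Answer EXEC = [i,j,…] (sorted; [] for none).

0: ✓ CMP  NZCV=1000
1: ✓ MOVLS  r0←0x6a
2: ✓ ADDLT  r0←0x23
3: ✓ ADDLS  r3←0xe2
4: ✓ CMP  NZCV=1000
5: ✓ MOVLS  r4←0xf1
6: · MOVHI

EXEC = [1,2,3,5]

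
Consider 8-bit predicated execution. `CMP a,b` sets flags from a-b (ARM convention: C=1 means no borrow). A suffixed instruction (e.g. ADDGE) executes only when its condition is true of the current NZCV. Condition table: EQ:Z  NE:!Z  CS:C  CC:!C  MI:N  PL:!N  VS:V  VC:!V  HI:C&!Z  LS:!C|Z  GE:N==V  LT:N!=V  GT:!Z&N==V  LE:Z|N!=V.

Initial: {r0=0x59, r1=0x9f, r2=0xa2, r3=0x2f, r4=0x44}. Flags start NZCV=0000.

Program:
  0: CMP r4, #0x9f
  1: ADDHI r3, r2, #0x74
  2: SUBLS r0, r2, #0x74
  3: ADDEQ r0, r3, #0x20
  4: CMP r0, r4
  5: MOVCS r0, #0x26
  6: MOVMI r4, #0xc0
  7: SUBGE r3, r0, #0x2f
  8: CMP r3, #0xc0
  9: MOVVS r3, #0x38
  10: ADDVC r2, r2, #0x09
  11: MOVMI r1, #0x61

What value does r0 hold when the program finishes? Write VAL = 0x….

0: ✓ CMP  NZCV=1001
1: · ADDHI
2: ✓ SUBLS  r0←0x2e
3: · ADDEQ
4: ✓ CMP  NZCV=1000
5: · MOVCS
6: ✓ MOVMI  r4←0xc0
7: · SUBGE
8: ✓ CMP  NZCV=0000
9: · MOVVS
10: ✓ ADDVC  r2←0xab
11: · MOVMI

VAL = 0x2e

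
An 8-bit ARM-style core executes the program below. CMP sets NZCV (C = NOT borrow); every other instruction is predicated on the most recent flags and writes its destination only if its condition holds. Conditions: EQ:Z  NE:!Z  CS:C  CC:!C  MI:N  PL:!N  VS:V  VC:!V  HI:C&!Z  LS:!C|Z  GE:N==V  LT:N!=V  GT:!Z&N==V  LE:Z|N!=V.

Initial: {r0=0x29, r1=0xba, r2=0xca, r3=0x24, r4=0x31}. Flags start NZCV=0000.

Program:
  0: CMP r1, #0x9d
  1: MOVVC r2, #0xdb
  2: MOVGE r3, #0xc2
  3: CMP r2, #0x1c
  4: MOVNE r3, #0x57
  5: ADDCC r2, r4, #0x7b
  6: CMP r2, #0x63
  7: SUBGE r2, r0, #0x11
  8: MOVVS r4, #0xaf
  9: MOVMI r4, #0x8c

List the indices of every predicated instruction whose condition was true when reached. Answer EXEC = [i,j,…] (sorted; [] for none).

0: ✓ CMP  NZCV=0010
1: ✓ MOVVC  r2←0xdb
2: ✓ MOVGE  r3←0xc2
3: ✓ CMP  NZCV=1010
4: ✓ MOVNE  r3←0x57
5: · ADDCC
6: ✓ CMP  NZCV=0011
7: · SUBGE
8: ✓ MOVVS  r4←0xaf
9: · MOVMI

EXEC = [1,2,4,8]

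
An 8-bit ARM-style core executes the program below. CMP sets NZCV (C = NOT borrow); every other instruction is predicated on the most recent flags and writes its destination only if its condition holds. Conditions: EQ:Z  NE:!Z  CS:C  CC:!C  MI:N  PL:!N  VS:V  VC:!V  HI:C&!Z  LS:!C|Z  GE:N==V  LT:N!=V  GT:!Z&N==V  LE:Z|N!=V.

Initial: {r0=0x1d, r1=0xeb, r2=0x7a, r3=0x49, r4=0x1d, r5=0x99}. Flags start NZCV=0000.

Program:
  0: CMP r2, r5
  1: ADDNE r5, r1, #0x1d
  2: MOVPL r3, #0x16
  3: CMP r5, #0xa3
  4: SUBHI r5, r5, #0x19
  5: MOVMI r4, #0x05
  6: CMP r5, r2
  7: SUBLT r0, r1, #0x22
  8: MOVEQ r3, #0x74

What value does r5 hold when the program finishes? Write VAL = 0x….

VAL = 0x08

[0] flags=1001 → (cmp)
[1] flags=1001 NE?T → r5=0x08
[2] flags=1001 PL?F → skip
[3] flags=0000 → (cmp)
[4] flags=0000 HI?F → skip
[5] flags=0000 MI?F → skip
[6] flags=1000 → (cmp)
[7] flags=1000 LT?T → r0=0xc9
[8] flags=1000 EQ?F → skip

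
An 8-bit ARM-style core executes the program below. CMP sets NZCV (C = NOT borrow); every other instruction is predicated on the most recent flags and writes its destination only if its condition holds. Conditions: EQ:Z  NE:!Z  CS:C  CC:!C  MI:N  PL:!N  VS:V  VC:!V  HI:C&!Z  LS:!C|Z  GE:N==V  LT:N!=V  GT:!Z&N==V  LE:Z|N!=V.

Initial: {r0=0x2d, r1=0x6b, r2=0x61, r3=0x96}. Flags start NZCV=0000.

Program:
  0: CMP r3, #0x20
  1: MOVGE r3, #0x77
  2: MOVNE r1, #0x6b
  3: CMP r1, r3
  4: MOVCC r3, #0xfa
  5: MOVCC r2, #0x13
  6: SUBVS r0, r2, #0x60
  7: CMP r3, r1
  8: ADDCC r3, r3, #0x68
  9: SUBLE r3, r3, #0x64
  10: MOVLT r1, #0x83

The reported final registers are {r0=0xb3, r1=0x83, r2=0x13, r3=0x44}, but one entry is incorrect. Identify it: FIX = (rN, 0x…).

FIX = (r3, 0x96)

0: ✓ CMP  NZCV=0011
1: · MOVGE
2: ✓ MOVNE  r1←0x6b
3: ✓ CMP  NZCV=1001
4: ✓ MOVCC  r3←0xfa
5: ✓ MOVCC  r2←0x13
6: ✓ SUBVS  r0←0xb3
7: ✓ CMP  NZCV=1010
8: · ADDCC
9: ✓ SUBLE  r3←0x96
10: ✓ MOVLT  r1←0x83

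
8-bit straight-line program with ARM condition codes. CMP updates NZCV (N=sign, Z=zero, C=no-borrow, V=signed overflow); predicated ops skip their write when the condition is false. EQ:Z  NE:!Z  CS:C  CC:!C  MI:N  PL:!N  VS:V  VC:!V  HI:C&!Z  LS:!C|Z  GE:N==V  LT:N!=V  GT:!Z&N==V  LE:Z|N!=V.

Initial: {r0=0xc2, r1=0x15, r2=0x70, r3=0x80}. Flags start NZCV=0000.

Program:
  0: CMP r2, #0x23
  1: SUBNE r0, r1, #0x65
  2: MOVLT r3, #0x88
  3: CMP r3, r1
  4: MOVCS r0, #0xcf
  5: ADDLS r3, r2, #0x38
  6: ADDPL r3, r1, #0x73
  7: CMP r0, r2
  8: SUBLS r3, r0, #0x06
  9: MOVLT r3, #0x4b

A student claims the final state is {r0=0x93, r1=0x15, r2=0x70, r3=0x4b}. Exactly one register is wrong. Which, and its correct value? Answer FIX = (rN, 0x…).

FIX = (r0, 0xcf)

0: ✓ CMP  NZCV=0010
1: ✓ SUBNE  r0←0xb0
2: · MOVLT
3: ✓ CMP  NZCV=0011
4: ✓ MOVCS  r0←0xcf
5: · ADDLS
6: ✓ ADDPL  r3←0x88
7: ✓ CMP  NZCV=0011
8: · SUBLS
9: ✓ MOVLT  r3←0x4b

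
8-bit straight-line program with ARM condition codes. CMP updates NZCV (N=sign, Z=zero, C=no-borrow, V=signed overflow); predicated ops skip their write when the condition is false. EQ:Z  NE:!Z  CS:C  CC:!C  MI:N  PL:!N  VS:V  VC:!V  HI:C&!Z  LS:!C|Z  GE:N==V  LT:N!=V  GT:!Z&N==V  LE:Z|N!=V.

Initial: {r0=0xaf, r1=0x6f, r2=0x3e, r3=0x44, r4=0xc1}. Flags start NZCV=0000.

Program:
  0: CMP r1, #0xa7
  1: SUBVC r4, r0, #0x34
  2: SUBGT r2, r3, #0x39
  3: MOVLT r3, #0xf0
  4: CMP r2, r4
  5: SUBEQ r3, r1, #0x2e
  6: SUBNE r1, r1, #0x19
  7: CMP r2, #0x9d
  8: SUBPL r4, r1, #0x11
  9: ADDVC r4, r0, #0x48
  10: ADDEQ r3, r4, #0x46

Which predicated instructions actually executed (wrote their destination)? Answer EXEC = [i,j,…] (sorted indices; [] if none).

[0] flags=1001 → (cmp)
[1] flags=1001 VC?F → skip
[2] flags=1001 GT?T → r2=0x0b
[3] flags=1001 LT?F → skip
[4] flags=0000 → (cmp)
[5] flags=0000 EQ?F → skip
[6] flags=0000 NE?T → r1=0x56
[7] flags=0000 → (cmp)
[8] flags=0000 PL?T → r4=0x45
[9] flags=0000 VC?T → r4=0xf7
[10] flags=0000 EQ?F → skip

EXEC = [2,6,8,9]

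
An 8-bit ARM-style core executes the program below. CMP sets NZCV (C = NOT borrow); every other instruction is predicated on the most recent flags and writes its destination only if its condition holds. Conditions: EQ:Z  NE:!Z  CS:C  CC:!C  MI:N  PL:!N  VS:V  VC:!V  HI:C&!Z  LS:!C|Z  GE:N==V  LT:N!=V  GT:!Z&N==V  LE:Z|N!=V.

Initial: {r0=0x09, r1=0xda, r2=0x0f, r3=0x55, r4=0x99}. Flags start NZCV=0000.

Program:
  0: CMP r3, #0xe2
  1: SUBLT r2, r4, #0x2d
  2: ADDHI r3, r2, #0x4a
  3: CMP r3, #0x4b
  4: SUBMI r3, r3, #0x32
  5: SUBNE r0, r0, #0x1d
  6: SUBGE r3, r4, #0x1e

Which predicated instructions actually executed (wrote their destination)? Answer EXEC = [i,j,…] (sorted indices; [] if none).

EXEC = [5,6]

[0] flags=0000 → (cmp)
[1] flags=0000 LT?F → skip
[2] flags=0000 HI?F → skip
[3] flags=0010 → (cmp)
[4] flags=0010 MI?F → skip
[5] flags=0010 NE?T → r0=0xec
[6] flags=0010 GE?T → r3=0x7b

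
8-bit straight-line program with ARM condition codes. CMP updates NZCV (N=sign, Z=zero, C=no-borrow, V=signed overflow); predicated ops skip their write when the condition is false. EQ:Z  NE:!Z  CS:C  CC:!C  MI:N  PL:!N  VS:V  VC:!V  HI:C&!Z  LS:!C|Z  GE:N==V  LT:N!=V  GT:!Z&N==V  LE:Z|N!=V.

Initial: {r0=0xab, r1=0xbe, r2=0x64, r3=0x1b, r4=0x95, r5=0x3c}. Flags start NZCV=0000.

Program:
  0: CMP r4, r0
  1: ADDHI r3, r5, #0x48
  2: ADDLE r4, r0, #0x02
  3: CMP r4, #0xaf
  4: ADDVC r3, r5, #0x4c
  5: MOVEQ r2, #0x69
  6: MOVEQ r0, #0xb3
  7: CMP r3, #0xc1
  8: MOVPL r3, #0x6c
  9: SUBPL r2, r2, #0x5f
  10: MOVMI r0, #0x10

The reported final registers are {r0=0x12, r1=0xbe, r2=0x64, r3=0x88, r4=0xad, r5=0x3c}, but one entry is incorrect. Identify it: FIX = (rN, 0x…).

FIX = (r0, 0x10)

0: ✓ CMP  NZCV=1000
1: · ADDHI
2: ✓ ADDLE  r4←0xad
3: ✓ CMP  NZCV=1000
4: ✓ ADDVC  r3←0x88
5: · MOVEQ
6: · MOVEQ
7: ✓ CMP  NZCV=1000
8: · MOVPL
9: · SUBPL
10: ✓ MOVMI  r0←0x10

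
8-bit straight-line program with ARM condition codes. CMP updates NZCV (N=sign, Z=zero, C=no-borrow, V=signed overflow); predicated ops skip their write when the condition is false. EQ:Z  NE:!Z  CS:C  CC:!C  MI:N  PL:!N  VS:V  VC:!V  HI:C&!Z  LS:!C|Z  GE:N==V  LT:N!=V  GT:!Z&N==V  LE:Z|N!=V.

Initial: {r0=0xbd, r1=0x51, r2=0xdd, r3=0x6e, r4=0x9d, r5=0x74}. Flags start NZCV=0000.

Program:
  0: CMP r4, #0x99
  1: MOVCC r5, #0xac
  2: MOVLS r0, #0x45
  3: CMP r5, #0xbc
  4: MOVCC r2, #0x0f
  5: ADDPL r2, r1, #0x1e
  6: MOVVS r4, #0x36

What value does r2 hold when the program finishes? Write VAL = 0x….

0: ✓ CMP  NZCV=0010
1: · MOVCC
2: · MOVLS
3: ✓ CMP  NZCV=1001
4: ✓ MOVCC  r2←0x0f
5: · ADDPL
6: ✓ MOVVS  r4←0x36

VAL = 0x0f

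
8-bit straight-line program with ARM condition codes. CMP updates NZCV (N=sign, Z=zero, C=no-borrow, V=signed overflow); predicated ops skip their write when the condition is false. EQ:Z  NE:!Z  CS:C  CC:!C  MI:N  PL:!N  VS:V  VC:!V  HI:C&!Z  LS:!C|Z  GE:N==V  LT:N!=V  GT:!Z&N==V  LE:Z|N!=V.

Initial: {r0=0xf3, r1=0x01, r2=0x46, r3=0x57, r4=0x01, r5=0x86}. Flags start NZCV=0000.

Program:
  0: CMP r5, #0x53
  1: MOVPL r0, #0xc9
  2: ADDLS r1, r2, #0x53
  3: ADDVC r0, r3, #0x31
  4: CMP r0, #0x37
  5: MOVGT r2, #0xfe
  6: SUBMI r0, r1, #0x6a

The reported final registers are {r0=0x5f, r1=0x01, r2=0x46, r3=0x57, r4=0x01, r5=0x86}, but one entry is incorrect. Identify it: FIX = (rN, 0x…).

[0] flags=0011 → (cmp)
[1] flags=0011 PL?T → r0=0xc9
[2] flags=0011 LS?F → skip
[3] flags=0011 VC?F → skip
[4] flags=1010 → (cmp)
[5] flags=1010 GT?F → skip
[6] flags=1010 MI?T → r0=0x97

FIX = (r0, 0x97)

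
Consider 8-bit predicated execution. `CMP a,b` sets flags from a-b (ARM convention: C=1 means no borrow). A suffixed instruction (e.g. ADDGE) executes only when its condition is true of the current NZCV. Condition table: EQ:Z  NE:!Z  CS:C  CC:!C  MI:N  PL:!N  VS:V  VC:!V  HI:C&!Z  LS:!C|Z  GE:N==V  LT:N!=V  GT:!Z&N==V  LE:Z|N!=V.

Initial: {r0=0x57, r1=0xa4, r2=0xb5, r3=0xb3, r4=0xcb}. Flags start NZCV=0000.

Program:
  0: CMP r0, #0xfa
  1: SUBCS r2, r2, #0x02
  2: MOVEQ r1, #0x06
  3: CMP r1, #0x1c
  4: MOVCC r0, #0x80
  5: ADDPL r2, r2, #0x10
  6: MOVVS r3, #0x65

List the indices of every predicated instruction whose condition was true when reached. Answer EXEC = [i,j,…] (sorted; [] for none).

[0] flags=0000 → (cmp)
[1] flags=0000 CS?F → skip
[2] flags=0000 EQ?F → skip
[3] flags=1010 → (cmp)
[4] flags=1010 CC?F → skip
[5] flags=1010 PL?F → skip
[6] flags=1010 VS?F → skip

EXEC = []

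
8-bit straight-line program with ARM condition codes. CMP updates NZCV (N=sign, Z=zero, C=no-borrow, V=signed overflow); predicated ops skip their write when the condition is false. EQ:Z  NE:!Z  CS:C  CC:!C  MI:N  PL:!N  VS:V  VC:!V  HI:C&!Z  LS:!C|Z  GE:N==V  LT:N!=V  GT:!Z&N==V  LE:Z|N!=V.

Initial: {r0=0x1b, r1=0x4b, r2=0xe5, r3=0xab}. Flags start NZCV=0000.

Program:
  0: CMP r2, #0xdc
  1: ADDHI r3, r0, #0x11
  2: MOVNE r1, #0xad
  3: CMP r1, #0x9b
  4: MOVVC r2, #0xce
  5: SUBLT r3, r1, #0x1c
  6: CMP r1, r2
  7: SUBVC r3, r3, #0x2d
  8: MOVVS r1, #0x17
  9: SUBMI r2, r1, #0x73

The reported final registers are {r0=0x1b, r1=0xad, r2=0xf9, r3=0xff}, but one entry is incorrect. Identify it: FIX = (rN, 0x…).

FIX = (r2, 0x3a)

0: ✓ CMP  NZCV=0010
1: ✓ ADDHI  r3←0x2c
2: ✓ MOVNE  r1←0xad
3: ✓ CMP  NZCV=0010
4: ✓ MOVVC  r2←0xce
5: · SUBLT
6: ✓ CMP  NZCV=1000
7: ✓ SUBVC  r3←0xff
8: · MOVVS
9: ✓ SUBMI  r2←0x3a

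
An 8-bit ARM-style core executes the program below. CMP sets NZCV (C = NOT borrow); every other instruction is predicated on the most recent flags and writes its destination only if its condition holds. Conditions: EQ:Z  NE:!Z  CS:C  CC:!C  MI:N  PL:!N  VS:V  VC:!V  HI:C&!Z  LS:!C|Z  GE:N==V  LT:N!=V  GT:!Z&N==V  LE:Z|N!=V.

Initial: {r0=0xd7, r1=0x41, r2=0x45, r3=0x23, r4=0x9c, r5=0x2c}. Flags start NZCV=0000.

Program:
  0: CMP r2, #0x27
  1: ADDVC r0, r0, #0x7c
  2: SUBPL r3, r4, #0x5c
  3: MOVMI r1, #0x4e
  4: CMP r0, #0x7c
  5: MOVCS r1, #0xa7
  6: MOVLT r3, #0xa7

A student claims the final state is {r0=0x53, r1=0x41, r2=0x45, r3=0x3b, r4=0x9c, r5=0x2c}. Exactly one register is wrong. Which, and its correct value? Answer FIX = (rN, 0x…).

[0] flags=0010 → (cmp)
[1] flags=0010 VC?T → r0=0x53
[2] flags=0010 PL?T → r3=0x40
[3] flags=0010 MI?F → skip
[4] flags=1000 → (cmp)
[5] flags=1000 CS?F → skip
[6] flags=1000 LT?T → r3=0xa7

FIX = (r3, 0xa7)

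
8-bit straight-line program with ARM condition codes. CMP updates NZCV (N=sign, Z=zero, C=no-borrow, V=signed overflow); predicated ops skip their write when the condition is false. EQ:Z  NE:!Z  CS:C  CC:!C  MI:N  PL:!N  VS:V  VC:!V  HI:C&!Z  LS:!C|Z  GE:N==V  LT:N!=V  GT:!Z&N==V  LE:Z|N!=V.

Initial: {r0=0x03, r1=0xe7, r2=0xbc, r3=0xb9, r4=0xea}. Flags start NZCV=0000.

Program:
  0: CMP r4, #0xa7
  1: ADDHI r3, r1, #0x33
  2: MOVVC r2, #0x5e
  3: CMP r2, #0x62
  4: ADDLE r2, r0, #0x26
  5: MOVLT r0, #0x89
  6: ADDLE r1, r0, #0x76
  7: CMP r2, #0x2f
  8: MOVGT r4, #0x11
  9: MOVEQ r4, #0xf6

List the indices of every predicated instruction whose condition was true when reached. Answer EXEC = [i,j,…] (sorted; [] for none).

0: ✓ CMP  NZCV=0010
1: ✓ ADDHI  r3←0x1a
2: ✓ MOVVC  r2←0x5e
3: ✓ CMP  NZCV=1000
4: ✓ ADDLE  r2←0x29
5: ✓ MOVLT  r0←0x89
6: ✓ ADDLE  r1←0xff
7: ✓ CMP  NZCV=1000
8: · MOVGT
9: · MOVEQ

EXEC = [1,2,4,5,6]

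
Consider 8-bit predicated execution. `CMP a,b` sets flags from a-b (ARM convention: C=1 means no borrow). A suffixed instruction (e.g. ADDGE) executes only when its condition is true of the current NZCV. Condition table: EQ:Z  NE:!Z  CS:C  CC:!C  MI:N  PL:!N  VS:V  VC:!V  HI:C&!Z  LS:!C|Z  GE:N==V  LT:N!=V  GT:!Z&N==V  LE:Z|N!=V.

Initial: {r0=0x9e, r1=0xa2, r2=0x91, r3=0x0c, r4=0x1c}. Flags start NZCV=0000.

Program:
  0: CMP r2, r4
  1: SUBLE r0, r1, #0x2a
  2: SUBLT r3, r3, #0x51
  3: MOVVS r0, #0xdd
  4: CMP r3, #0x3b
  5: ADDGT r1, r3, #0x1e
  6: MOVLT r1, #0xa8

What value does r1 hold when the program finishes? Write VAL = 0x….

VAL = 0xa8

[0] flags=0011 → (cmp)
[1] flags=0011 LE?T → r0=0x78
[2] flags=0011 LT?T → r3=0xbb
[3] flags=0011 VS?T → r0=0xdd
[4] flags=1010 → (cmp)
[5] flags=1010 GT?F → skip
[6] flags=1010 LT?T → r1=0xa8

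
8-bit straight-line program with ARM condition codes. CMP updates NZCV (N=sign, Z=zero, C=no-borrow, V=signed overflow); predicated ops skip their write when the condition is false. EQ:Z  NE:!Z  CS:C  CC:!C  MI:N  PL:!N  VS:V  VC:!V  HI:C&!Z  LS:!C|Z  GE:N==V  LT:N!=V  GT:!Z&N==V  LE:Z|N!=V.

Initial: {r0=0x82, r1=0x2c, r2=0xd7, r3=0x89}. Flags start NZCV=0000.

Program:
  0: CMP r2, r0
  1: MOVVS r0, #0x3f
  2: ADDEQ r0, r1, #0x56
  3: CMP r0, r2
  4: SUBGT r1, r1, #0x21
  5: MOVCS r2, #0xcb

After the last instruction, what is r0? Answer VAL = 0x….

VAL = 0x82

[0] flags=0010 → (cmp)
[1] flags=0010 VS?F → skip
[2] flags=0010 EQ?F → skip
[3] flags=1000 → (cmp)
[4] flags=1000 GT?F → skip
[5] flags=1000 CS?F → skip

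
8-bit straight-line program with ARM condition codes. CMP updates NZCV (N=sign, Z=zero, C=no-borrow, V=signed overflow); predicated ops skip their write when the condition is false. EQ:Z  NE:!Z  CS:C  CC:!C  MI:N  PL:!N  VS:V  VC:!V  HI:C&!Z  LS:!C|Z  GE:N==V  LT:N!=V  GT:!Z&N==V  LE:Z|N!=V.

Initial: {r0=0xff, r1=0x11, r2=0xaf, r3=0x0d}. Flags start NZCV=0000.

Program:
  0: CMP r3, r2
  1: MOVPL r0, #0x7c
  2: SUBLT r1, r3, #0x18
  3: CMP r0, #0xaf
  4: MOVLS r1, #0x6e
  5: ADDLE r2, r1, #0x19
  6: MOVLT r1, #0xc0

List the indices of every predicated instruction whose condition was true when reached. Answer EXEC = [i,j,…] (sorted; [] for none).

EXEC = [1,4]

[0] flags=0000 → (cmp)
[1] flags=0000 PL?T → r0=0x7c
[2] flags=0000 LT?F → skip
[3] flags=1001 → (cmp)
[4] flags=1001 LS?T → r1=0x6e
[5] flags=1001 LE?F → skip
[6] flags=1001 LT?F → skip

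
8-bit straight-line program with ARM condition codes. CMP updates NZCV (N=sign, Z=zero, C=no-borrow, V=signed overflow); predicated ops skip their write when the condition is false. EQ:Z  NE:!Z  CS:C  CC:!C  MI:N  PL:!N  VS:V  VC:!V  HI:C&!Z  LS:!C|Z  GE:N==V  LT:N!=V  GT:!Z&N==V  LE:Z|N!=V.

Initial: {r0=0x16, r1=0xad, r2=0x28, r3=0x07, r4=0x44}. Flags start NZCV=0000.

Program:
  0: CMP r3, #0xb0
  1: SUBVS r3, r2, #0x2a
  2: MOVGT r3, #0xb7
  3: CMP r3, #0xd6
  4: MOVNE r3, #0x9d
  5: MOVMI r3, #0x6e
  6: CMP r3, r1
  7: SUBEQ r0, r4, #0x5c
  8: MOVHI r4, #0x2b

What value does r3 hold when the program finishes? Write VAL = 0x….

[0] flags=0000 → (cmp)
[1] flags=0000 VS?F → skip
[2] flags=0000 GT?T → r3=0xb7
[3] flags=1000 → (cmp)
[4] flags=1000 NE?T → r3=0x9d
[5] flags=1000 MI?T → r3=0x6e
[6] flags=1001 → (cmp)
[7] flags=1001 EQ?F → skip
[8] flags=1001 HI?F → skip

VAL = 0x6e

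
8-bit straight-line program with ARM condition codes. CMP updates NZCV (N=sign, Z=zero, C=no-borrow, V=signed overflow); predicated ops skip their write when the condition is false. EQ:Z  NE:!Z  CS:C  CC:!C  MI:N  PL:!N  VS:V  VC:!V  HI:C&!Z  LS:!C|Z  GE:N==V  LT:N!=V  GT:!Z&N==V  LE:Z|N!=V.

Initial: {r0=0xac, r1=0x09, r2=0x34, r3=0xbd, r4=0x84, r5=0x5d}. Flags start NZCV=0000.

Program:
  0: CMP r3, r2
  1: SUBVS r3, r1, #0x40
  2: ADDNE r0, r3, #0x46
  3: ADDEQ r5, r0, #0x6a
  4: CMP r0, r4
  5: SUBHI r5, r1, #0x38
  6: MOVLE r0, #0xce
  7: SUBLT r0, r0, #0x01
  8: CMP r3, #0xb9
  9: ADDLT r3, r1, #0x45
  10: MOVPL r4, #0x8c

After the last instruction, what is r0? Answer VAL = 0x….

VAL = 0x03

[0] flags=1010 → (cmp)
[1] flags=1010 VS?F → skip
[2] flags=1010 NE?T → r0=0x03
[3] flags=1010 EQ?F → skip
[4] flags=0000 → (cmp)
[5] flags=0000 HI?F → skip
[6] flags=0000 LE?F → skip
[7] flags=0000 LT?F → skip
[8] flags=0010 → (cmp)
[9] flags=0010 LT?F → skip
[10] flags=0010 PL?T → r4=0x8c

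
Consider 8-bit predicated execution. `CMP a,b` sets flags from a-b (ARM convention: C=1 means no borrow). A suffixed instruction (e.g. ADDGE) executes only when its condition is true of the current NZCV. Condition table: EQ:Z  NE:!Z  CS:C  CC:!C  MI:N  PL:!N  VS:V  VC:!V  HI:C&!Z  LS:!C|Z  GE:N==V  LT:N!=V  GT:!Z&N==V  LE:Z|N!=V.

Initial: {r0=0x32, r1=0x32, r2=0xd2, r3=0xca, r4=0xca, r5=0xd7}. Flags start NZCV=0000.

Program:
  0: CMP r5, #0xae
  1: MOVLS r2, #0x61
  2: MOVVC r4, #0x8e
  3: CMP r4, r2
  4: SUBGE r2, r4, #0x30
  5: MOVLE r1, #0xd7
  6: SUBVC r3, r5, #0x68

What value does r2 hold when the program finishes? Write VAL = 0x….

0: ✓ CMP  NZCV=0010
1: · MOVLS
2: ✓ MOVVC  r4←0x8e
3: ✓ CMP  NZCV=1000
4: · SUBGE
5: ✓ MOVLE  r1←0xd7
6: ✓ SUBVC  r3←0x6f

VAL = 0xd2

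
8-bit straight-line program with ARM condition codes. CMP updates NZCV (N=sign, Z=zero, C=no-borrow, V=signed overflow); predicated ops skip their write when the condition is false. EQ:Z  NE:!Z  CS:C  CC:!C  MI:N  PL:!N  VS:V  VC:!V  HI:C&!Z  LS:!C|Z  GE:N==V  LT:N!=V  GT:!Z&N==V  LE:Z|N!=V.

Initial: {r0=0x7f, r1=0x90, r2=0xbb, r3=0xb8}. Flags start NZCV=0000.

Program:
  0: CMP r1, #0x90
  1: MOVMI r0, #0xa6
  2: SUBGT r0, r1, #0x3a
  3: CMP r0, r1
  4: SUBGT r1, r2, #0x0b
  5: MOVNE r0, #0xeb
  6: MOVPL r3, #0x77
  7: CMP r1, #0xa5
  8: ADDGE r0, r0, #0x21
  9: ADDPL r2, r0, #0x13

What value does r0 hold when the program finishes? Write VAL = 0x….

VAL = 0x0c

0: ✓ CMP  NZCV=0110
1: · MOVMI
2: · SUBGT
3: ✓ CMP  NZCV=1001
4: ✓ SUBGT  r1←0xb0
5: ✓ MOVNE  r0←0xeb
6: · MOVPL
7: ✓ CMP  NZCV=0010
8: ✓ ADDGE  r0←0x0c
9: ✓ ADDPL  r2←0x1f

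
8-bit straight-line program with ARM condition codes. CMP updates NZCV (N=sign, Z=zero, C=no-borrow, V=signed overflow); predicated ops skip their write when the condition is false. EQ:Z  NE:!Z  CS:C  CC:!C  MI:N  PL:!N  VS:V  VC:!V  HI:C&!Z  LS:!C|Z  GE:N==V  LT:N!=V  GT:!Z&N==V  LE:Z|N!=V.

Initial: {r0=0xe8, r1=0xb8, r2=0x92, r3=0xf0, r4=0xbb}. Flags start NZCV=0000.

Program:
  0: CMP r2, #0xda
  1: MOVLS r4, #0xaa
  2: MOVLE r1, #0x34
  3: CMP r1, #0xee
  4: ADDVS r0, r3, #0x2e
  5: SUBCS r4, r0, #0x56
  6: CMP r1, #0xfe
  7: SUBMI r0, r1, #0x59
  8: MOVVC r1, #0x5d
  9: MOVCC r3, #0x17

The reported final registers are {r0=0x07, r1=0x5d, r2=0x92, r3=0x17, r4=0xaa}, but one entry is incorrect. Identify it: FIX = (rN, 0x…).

FIX = (r0, 0xe8)

[0] flags=1000 → (cmp)
[1] flags=1000 LS?T → r4=0xaa
[2] flags=1000 LE?T → r1=0x34
[3] flags=0000 → (cmp)
[4] flags=0000 VS?F → skip
[5] flags=0000 CS?F → skip
[6] flags=0000 → (cmp)
[7] flags=0000 MI?F → skip
[8] flags=0000 VC?T → r1=0x5d
[9] flags=0000 CC?T → r3=0x17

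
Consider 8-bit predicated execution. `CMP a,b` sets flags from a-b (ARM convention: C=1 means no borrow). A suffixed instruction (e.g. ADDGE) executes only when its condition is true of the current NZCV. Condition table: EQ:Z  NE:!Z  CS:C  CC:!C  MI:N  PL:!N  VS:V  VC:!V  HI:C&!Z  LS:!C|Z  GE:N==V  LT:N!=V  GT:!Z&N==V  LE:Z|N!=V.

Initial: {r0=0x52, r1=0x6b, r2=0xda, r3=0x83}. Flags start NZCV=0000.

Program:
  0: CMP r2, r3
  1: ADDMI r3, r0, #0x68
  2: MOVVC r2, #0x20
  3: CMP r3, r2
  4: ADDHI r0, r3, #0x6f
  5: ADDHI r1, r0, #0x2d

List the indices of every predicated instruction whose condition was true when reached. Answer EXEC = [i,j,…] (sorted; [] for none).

EXEC = [2,4,5]

0: ✓ CMP  NZCV=0010
1: · ADDMI
2: ✓ MOVVC  r2←0x20
3: ✓ CMP  NZCV=0011
4: ✓ ADDHI  r0←0xf2
5: ✓ ADDHI  r1←0x1f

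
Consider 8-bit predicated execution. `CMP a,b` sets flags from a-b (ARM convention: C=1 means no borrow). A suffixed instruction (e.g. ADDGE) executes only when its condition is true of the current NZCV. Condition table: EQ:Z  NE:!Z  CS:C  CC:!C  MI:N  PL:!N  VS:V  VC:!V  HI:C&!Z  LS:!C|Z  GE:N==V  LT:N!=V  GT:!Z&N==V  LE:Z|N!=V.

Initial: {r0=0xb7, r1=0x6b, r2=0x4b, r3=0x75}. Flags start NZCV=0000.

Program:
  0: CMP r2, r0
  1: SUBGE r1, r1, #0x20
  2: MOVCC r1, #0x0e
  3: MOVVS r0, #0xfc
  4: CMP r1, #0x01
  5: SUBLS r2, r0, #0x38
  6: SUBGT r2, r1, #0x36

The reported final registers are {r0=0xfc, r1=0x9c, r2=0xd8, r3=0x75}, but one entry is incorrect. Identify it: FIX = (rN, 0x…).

0: ✓ CMP  NZCV=1001
1: ✓ SUBGE  r1←0x4b
2: ✓ MOVCC  r1←0x0e
3: ✓ MOVVS  r0←0xfc
4: ✓ CMP  NZCV=0010
5: · SUBLS
6: ✓ SUBGT  r2←0xd8

FIX = (r1, 0x0e)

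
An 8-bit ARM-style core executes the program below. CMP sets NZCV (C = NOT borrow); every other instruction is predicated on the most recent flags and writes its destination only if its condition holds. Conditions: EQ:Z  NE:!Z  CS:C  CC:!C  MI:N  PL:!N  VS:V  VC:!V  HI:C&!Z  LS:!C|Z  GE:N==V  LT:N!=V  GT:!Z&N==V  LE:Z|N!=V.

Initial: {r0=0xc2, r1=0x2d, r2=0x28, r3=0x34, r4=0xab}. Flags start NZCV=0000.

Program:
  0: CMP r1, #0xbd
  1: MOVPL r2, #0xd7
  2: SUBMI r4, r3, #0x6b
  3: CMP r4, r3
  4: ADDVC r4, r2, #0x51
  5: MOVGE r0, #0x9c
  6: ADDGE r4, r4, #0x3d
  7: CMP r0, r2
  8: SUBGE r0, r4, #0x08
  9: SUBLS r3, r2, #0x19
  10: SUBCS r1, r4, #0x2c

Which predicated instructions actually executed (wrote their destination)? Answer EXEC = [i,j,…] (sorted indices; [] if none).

EXEC = [1,9]

[0] flags=0000 → (cmp)
[1] flags=0000 PL?T → r2=0xd7
[2] flags=0000 MI?F → skip
[3] flags=0011 → (cmp)
[4] flags=0011 VC?F → skip
[5] flags=0011 GE?F → skip
[6] flags=0011 GE?F → skip
[7] flags=1000 → (cmp)
[8] flags=1000 GE?F → skip
[9] flags=1000 LS?T → r3=0xbe
[10] flags=1000 CS?F → skip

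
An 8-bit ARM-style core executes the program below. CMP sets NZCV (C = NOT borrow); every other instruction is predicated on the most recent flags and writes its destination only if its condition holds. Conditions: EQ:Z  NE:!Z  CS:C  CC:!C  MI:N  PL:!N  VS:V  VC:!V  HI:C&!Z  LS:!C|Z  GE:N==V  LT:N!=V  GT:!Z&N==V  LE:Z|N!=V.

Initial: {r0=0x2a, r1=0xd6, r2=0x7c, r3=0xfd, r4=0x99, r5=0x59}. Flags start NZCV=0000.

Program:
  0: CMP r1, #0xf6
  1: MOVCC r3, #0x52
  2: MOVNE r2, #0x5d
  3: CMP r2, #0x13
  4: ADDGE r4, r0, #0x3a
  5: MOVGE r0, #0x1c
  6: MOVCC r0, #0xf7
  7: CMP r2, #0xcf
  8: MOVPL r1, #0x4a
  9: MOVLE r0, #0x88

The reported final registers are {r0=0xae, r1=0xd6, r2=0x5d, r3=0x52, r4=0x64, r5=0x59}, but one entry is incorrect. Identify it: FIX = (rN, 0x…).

FIX = (r0, 0x1c)

[0] flags=1000 → (cmp)
[1] flags=1000 CC?T → r3=0x52
[2] flags=1000 NE?T → r2=0x5d
[3] flags=0010 → (cmp)
[4] flags=0010 GE?T → r4=0x64
[5] flags=0010 GE?T → r0=0x1c
[6] flags=0010 CC?F → skip
[7] flags=1001 → (cmp)
[8] flags=1001 PL?F → skip
[9] flags=1001 LE?F → skip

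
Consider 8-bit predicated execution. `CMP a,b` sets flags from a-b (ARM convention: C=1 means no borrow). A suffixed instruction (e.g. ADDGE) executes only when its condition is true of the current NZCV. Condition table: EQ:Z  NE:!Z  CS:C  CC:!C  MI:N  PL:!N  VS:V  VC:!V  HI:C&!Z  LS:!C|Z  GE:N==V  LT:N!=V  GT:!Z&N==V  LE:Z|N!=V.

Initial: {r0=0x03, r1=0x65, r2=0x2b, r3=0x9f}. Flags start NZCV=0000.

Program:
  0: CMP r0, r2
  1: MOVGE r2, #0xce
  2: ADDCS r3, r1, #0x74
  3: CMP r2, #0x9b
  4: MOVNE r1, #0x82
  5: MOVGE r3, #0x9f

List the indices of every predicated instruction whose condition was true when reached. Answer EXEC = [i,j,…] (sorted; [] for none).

[0] flags=1000 → (cmp)
[1] flags=1000 GE?F → skip
[2] flags=1000 CS?F → skip
[3] flags=1001 → (cmp)
[4] flags=1001 NE?T → r1=0x82
[5] flags=1001 GE?T → r3=0x9f

EXEC = [4,5]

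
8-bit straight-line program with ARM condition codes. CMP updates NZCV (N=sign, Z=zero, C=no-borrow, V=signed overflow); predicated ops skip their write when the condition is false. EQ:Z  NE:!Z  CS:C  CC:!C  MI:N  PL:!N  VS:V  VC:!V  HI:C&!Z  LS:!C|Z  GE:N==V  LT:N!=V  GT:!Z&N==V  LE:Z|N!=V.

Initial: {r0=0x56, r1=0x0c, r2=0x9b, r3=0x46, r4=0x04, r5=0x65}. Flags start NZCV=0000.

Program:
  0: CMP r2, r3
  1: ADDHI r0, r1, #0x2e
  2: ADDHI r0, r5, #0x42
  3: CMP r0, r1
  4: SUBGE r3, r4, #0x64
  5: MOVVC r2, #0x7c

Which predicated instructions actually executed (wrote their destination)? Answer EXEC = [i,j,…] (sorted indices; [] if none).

EXEC = [1,2,5]

0: ✓ CMP  NZCV=0011
1: ✓ ADDHI  r0←0x3a
2: ✓ ADDHI  r0←0xa7
3: ✓ CMP  NZCV=1010
4: · SUBGE
5: ✓ MOVVC  r2←0x7c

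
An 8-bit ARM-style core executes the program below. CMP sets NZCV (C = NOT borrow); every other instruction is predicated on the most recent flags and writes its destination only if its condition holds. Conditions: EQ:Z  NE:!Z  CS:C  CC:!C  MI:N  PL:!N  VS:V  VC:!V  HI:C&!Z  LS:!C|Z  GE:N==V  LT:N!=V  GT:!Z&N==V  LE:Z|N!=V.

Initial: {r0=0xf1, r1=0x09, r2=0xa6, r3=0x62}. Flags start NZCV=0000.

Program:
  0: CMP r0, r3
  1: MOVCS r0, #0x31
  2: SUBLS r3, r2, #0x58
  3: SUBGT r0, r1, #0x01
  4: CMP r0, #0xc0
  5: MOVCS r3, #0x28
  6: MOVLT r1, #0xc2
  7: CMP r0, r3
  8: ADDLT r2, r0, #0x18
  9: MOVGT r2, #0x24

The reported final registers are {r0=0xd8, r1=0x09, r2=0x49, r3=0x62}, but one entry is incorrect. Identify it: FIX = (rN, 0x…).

FIX = (r0, 0x31)

[0] flags=1010 → (cmp)
[1] flags=1010 CS?T → r0=0x31
[2] flags=1010 LS?F → skip
[3] flags=1010 GT?F → skip
[4] flags=0000 → (cmp)
[5] flags=0000 CS?F → skip
[6] flags=0000 LT?F → skip
[7] flags=1000 → (cmp)
[8] flags=1000 LT?T → r2=0x49
[9] flags=1000 GT?F → skip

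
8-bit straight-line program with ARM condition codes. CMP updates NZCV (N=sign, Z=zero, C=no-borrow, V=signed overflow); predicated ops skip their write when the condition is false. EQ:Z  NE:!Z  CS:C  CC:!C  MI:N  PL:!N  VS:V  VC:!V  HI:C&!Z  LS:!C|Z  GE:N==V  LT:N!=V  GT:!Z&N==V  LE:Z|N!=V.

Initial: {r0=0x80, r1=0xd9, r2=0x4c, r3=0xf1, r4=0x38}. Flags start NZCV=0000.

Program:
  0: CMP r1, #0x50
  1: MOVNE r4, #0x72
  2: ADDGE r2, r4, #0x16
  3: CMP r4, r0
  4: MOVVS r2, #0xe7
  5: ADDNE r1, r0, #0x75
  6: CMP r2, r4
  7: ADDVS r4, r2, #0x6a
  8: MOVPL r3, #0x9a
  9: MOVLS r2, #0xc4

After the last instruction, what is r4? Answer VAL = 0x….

0: ✓ CMP  NZCV=1010
1: ✓ MOVNE  r4←0x72
2: · ADDGE
3: ✓ CMP  NZCV=1001
4: ✓ MOVVS  r2←0xe7
5: ✓ ADDNE  r1←0xf5
6: ✓ CMP  NZCV=0011
7: ✓ ADDVS  r4←0x51
8: ✓ MOVPL  r3←0x9a
9: · MOVLS

VAL = 0x51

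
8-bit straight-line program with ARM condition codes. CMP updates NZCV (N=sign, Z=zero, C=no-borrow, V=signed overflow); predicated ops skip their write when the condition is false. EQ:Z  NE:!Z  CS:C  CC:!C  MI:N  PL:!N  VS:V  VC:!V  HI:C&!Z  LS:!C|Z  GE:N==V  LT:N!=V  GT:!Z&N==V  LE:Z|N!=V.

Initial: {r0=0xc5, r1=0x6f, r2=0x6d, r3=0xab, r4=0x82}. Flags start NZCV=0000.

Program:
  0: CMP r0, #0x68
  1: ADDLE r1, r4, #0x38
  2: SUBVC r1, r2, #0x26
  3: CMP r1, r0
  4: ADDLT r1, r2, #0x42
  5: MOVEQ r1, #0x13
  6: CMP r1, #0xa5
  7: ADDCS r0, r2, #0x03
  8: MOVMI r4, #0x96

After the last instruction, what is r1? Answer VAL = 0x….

VAL = 0xaf

[0] flags=0011 → (cmp)
[1] flags=0011 LE?T → r1=0xba
[2] flags=0011 VC?F → skip
[3] flags=1000 → (cmp)
[4] flags=1000 LT?T → r1=0xaf
[5] flags=1000 EQ?F → skip
[6] flags=0010 → (cmp)
[7] flags=0010 CS?T → r0=0x70
[8] flags=0010 MI?F → skip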